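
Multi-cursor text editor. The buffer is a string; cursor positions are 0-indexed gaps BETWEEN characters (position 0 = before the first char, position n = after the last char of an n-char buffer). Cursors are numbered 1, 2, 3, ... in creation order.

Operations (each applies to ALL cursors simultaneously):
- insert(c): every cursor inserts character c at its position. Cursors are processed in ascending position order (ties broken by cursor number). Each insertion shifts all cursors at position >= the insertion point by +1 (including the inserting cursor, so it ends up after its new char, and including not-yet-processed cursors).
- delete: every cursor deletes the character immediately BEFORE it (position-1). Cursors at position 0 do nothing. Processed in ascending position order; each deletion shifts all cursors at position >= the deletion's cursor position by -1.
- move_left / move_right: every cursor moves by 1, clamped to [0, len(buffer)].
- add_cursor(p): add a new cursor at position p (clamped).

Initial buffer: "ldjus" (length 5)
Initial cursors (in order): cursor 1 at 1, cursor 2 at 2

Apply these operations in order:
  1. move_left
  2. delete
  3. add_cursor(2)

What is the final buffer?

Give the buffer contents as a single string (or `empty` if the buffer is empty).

After op 1 (move_left): buffer="ldjus" (len 5), cursors c1@0 c2@1, authorship .....
After op 2 (delete): buffer="djus" (len 4), cursors c1@0 c2@0, authorship ....
After op 3 (add_cursor(2)): buffer="djus" (len 4), cursors c1@0 c2@0 c3@2, authorship ....

Answer: djus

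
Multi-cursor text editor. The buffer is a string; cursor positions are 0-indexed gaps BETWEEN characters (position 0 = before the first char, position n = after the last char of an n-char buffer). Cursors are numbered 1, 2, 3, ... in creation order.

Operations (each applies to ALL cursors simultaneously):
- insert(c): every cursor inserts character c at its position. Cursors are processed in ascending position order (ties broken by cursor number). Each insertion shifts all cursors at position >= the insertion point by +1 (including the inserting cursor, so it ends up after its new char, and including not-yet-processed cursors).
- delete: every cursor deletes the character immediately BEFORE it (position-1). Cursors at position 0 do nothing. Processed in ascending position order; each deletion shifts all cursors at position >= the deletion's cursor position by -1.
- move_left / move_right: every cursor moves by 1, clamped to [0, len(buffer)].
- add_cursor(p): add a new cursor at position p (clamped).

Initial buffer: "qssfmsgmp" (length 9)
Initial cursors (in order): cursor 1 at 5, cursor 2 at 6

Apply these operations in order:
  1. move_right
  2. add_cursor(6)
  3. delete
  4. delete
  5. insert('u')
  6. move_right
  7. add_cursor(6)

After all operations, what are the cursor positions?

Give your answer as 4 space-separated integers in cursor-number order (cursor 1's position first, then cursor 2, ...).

Answer: 5 5 5 6

Derivation:
After op 1 (move_right): buffer="qssfmsgmp" (len 9), cursors c1@6 c2@7, authorship .........
After op 2 (add_cursor(6)): buffer="qssfmsgmp" (len 9), cursors c1@6 c3@6 c2@7, authorship .........
After op 3 (delete): buffer="qssfmp" (len 6), cursors c1@4 c2@4 c3@4, authorship ......
After op 4 (delete): buffer="qmp" (len 3), cursors c1@1 c2@1 c3@1, authorship ...
After op 5 (insert('u')): buffer="quuump" (len 6), cursors c1@4 c2@4 c3@4, authorship .123..
After op 6 (move_right): buffer="quuump" (len 6), cursors c1@5 c2@5 c3@5, authorship .123..
After op 7 (add_cursor(6)): buffer="quuump" (len 6), cursors c1@5 c2@5 c3@5 c4@6, authorship .123..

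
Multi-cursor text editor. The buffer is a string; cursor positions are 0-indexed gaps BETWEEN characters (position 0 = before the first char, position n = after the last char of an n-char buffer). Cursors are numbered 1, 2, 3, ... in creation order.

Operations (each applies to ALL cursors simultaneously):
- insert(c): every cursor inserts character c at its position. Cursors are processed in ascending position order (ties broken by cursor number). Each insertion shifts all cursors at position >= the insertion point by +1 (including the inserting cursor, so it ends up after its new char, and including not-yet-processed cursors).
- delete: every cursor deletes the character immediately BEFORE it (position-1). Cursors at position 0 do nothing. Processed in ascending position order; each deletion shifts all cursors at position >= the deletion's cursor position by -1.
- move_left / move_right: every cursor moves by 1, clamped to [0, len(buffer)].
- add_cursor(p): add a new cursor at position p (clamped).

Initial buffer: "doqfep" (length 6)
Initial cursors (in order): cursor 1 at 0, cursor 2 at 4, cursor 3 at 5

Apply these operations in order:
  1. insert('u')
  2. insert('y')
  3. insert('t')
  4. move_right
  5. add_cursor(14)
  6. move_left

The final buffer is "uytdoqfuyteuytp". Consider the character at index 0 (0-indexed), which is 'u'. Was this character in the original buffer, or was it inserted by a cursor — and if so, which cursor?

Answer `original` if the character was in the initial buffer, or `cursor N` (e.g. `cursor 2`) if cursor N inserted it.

After op 1 (insert('u')): buffer="udoqfueup" (len 9), cursors c1@1 c2@6 c3@8, authorship 1....2.3.
After op 2 (insert('y')): buffer="uydoqfuyeuyp" (len 12), cursors c1@2 c2@8 c3@11, authorship 11....22.33.
After op 3 (insert('t')): buffer="uytdoqfuyteuytp" (len 15), cursors c1@3 c2@10 c3@14, authorship 111....222.333.
After op 4 (move_right): buffer="uytdoqfuyteuytp" (len 15), cursors c1@4 c2@11 c3@15, authorship 111....222.333.
After op 5 (add_cursor(14)): buffer="uytdoqfuyteuytp" (len 15), cursors c1@4 c2@11 c4@14 c3@15, authorship 111....222.333.
After op 6 (move_left): buffer="uytdoqfuyteuytp" (len 15), cursors c1@3 c2@10 c4@13 c3@14, authorship 111....222.333.
Authorship (.=original, N=cursor N): 1 1 1 . . . . 2 2 2 . 3 3 3 .
Index 0: author = 1

Answer: cursor 1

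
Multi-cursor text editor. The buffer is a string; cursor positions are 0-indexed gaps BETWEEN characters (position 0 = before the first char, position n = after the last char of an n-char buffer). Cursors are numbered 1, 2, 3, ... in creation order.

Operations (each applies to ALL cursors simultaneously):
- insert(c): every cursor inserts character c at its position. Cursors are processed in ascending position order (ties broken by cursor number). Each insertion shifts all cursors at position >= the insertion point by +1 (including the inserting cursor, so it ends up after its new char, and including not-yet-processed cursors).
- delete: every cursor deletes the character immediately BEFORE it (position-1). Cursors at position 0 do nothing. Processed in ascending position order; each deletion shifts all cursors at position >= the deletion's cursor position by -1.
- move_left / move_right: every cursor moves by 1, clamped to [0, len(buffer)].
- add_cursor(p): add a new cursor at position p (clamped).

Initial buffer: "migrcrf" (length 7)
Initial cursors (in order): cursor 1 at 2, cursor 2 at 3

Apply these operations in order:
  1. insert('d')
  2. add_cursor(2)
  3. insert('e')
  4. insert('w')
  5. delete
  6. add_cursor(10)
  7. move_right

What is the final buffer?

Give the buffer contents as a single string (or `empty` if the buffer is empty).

After op 1 (insert('d')): buffer="midgdrcrf" (len 9), cursors c1@3 c2@5, authorship ..1.2....
After op 2 (add_cursor(2)): buffer="midgdrcrf" (len 9), cursors c3@2 c1@3 c2@5, authorship ..1.2....
After op 3 (insert('e')): buffer="miedegdercrf" (len 12), cursors c3@3 c1@5 c2@8, authorship ..311.22....
After op 4 (insert('w')): buffer="miewdewgdewrcrf" (len 15), cursors c3@4 c1@7 c2@11, authorship ..33111.222....
After op 5 (delete): buffer="miedegdercrf" (len 12), cursors c3@3 c1@5 c2@8, authorship ..311.22....
After op 6 (add_cursor(10)): buffer="miedegdercrf" (len 12), cursors c3@3 c1@5 c2@8 c4@10, authorship ..311.22....
After op 7 (move_right): buffer="miedegdercrf" (len 12), cursors c3@4 c1@6 c2@9 c4@11, authorship ..311.22....

Answer: miedegdercrf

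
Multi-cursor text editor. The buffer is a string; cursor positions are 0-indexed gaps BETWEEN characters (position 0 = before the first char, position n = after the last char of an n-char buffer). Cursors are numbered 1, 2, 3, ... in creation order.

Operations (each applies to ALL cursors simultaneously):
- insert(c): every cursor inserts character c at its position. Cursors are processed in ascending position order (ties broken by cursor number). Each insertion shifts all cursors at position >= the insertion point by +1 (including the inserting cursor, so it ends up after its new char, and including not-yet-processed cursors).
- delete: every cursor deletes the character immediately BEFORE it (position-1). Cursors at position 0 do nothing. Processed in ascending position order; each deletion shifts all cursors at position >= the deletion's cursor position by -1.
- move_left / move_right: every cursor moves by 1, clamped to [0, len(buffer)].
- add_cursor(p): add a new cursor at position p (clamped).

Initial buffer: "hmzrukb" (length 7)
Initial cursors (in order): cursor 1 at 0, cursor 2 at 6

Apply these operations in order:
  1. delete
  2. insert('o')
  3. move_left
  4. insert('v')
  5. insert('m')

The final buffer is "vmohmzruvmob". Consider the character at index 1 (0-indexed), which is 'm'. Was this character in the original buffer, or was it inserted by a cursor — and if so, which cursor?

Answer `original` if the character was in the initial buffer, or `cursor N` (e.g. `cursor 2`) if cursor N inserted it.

After op 1 (delete): buffer="hmzrub" (len 6), cursors c1@0 c2@5, authorship ......
After op 2 (insert('o')): buffer="ohmzruob" (len 8), cursors c1@1 c2@7, authorship 1.....2.
After op 3 (move_left): buffer="ohmzruob" (len 8), cursors c1@0 c2@6, authorship 1.....2.
After op 4 (insert('v')): buffer="vohmzruvob" (len 10), cursors c1@1 c2@8, authorship 11.....22.
After op 5 (insert('m')): buffer="vmohmzruvmob" (len 12), cursors c1@2 c2@10, authorship 111.....222.
Authorship (.=original, N=cursor N): 1 1 1 . . . . . 2 2 2 .
Index 1: author = 1

Answer: cursor 1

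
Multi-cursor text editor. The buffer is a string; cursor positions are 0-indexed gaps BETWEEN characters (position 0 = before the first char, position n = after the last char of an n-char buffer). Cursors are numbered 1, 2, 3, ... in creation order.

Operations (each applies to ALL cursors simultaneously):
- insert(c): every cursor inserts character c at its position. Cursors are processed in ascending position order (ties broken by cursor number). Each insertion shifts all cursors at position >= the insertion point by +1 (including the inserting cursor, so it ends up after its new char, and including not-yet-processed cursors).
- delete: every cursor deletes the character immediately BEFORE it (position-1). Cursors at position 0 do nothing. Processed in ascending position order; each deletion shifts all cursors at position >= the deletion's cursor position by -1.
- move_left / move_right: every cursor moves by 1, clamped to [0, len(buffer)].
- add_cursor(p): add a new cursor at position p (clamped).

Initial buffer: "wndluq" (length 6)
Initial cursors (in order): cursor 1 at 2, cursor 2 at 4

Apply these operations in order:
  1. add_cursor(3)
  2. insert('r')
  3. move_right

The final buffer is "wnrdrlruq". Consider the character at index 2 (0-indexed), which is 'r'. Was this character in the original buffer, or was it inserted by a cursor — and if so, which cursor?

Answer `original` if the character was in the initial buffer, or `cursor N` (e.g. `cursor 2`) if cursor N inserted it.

Answer: cursor 1

Derivation:
After op 1 (add_cursor(3)): buffer="wndluq" (len 6), cursors c1@2 c3@3 c2@4, authorship ......
After op 2 (insert('r')): buffer="wnrdrlruq" (len 9), cursors c1@3 c3@5 c2@7, authorship ..1.3.2..
After op 3 (move_right): buffer="wnrdrlruq" (len 9), cursors c1@4 c3@6 c2@8, authorship ..1.3.2..
Authorship (.=original, N=cursor N): . . 1 . 3 . 2 . .
Index 2: author = 1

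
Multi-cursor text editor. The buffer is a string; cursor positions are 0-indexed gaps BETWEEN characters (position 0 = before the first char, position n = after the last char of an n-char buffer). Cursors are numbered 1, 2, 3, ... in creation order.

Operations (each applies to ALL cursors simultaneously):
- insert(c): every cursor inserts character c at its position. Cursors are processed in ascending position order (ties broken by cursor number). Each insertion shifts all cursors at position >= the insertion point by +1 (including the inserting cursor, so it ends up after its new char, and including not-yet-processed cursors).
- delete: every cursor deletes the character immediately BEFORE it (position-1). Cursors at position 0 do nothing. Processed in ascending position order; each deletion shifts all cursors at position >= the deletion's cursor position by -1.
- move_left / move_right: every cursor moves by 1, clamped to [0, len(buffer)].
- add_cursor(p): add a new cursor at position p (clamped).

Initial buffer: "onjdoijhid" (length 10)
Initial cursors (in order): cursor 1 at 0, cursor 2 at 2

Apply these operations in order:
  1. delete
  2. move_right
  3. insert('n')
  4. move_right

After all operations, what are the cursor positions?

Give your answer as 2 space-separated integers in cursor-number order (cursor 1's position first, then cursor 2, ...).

After op 1 (delete): buffer="ojdoijhid" (len 9), cursors c1@0 c2@1, authorship .........
After op 2 (move_right): buffer="ojdoijhid" (len 9), cursors c1@1 c2@2, authorship .........
After op 3 (insert('n')): buffer="onjndoijhid" (len 11), cursors c1@2 c2@4, authorship .1.2.......
After op 4 (move_right): buffer="onjndoijhid" (len 11), cursors c1@3 c2@5, authorship .1.2.......

Answer: 3 5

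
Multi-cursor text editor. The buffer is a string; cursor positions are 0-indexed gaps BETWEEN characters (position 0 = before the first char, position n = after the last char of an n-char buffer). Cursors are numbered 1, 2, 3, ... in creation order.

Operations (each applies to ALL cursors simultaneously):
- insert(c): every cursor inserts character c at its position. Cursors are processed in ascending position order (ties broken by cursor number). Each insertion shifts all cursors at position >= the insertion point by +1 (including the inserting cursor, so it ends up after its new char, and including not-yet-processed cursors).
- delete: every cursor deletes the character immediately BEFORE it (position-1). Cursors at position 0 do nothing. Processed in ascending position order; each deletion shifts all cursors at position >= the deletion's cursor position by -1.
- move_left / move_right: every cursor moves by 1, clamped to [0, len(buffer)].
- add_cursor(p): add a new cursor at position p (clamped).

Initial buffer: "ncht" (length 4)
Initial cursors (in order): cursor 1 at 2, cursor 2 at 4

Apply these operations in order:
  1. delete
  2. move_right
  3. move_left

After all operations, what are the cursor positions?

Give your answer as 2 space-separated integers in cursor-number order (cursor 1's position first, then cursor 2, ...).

After op 1 (delete): buffer="nh" (len 2), cursors c1@1 c2@2, authorship ..
After op 2 (move_right): buffer="nh" (len 2), cursors c1@2 c2@2, authorship ..
After op 3 (move_left): buffer="nh" (len 2), cursors c1@1 c2@1, authorship ..

Answer: 1 1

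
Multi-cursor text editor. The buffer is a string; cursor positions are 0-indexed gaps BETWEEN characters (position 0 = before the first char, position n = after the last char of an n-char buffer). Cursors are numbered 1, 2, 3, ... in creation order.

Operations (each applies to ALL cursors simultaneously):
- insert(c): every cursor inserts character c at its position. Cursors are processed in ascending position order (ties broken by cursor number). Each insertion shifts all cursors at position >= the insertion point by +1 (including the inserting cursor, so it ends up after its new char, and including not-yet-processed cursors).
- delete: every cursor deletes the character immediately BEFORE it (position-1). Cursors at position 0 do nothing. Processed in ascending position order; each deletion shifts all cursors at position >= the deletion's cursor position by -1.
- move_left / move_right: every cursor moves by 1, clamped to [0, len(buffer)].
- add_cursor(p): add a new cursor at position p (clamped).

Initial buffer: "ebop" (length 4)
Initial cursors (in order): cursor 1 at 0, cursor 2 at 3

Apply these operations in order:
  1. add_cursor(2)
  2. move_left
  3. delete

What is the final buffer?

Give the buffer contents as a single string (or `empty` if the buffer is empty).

After op 1 (add_cursor(2)): buffer="ebop" (len 4), cursors c1@0 c3@2 c2@3, authorship ....
After op 2 (move_left): buffer="ebop" (len 4), cursors c1@0 c3@1 c2@2, authorship ....
After op 3 (delete): buffer="op" (len 2), cursors c1@0 c2@0 c3@0, authorship ..

Answer: op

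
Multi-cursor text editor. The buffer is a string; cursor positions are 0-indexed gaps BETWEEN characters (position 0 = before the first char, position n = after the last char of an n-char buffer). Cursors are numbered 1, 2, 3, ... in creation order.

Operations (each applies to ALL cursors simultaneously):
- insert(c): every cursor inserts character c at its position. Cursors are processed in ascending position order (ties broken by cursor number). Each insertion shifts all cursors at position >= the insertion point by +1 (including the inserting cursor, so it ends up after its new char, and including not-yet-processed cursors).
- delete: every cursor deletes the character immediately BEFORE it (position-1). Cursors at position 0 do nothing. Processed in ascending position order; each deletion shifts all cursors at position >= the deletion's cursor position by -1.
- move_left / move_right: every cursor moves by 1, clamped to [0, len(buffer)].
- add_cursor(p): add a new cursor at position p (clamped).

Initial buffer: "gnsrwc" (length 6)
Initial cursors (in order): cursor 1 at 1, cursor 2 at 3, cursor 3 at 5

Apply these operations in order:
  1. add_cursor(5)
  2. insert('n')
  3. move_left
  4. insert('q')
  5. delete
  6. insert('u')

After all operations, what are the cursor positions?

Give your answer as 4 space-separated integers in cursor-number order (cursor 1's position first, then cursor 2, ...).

After op 1 (add_cursor(5)): buffer="gnsrwc" (len 6), cursors c1@1 c2@3 c3@5 c4@5, authorship ......
After op 2 (insert('n')): buffer="gnnsnrwnnc" (len 10), cursors c1@2 c2@5 c3@9 c4@9, authorship .1..2..34.
After op 3 (move_left): buffer="gnnsnrwnnc" (len 10), cursors c1@1 c2@4 c3@8 c4@8, authorship .1..2..34.
After op 4 (insert('q')): buffer="gqnnsqnrwnqqnc" (len 14), cursors c1@2 c2@6 c3@12 c4@12, authorship .11..22..3344.
After op 5 (delete): buffer="gnnsnrwnnc" (len 10), cursors c1@1 c2@4 c3@8 c4@8, authorship .1..2..34.
After op 6 (insert('u')): buffer="gunnsunrwnuunc" (len 14), cursors c1@2 c2@6 c3@12 c4@12, authorship .11..22..3344.

Answer: 2 6 12 12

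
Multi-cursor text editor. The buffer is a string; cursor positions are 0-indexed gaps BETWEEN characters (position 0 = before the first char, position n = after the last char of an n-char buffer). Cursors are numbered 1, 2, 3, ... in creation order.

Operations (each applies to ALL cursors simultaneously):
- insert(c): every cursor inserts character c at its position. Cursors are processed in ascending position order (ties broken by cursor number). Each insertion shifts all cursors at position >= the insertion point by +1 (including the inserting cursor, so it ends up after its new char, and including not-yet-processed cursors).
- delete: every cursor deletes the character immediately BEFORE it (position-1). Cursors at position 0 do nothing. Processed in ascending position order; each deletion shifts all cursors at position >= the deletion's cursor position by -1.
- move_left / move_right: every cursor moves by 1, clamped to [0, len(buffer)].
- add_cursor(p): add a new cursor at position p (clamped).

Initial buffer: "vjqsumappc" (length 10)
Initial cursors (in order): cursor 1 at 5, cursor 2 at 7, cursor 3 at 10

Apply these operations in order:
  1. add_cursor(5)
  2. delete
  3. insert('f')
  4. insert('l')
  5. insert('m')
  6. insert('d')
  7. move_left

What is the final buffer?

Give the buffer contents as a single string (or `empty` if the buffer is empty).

After op 1 (add_cursor(5)): buffer="vjqsumappc" (len 10), cursors c1@5 c4@5 c2@7 c3@10, authorship ..........
After op 2 (delete): buffer="vjqmpp" (len 6), cursors c1@3 c4@3 c2@4 c3@6, authorship ......
After op 3 (insert('f')): buffer="vjqffmfppf" (len 10), cursors c1@5 c4@5 c2@7 c3@10, authorship ...14.2..3
After op 4 (insert('l')): buffer="vjqffllmflppfl" (len 14), cursors c1@7 c4@7 c2@10 c3@14, authorship ...1414.22..33
After op 5 (insert('m')): buffer="vjqffllmmmflmppflm" (len 18), cursors c1@9 c4@9 c2@13 c3@18, authorship ...141414.222..333
After op 6 (insert('d')): buffer="vjqffllmmddmflmdppflmd" (len 22), cursors c1@11 c4@11 c2@16 c3@22, authorship ...14141414.2222..3333
After op 7 (move_left): buffer="vjqffllmmddmflmdppflmd" (len 22), cursors c1@10 c4@10 c2@15 c3@21, authorship ...14141414.2222..3333

Answer: vjqffllmmddmflmdppflmd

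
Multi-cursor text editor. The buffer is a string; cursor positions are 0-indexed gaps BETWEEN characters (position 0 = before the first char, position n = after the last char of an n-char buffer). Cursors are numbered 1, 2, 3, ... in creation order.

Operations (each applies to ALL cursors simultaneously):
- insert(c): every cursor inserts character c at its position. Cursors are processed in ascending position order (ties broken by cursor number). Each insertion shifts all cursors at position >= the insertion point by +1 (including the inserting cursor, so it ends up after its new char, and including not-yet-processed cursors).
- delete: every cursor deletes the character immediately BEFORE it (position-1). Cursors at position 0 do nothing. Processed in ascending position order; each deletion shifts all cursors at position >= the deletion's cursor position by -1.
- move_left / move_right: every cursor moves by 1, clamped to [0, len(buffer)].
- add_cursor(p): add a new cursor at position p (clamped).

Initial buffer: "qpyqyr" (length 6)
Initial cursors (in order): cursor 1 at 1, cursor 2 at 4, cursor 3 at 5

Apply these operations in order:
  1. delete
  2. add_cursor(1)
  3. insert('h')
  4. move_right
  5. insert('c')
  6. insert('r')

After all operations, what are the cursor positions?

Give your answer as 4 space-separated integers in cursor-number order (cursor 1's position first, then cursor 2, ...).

Answer: 4 15 15 8

Derivation:
After op 1 (delete): buffer="pyr" (len 3), cursors c1@0 c2@2 c3@2, authorship ...
After op 2 (add_cursor(1)): buffer="pyr" (len 3), cursors c1@0 c4@1 c2@2 c3@2, authorship ...
After op 3 (insert('h')): buffer="hphyhhr" (len 7), cursors c1@1 c4@3 c2@6 c3@6, authorship 1.4.23.
After op 4 (move_right): buffer="hphyhhr" (len 7), cursors c1@2 c4@4 c2@7 c3@7, authorship 1.4.23.
After op 5 (insert('c')): buffer="hpchychhrcc" (len 11), cursors c1@3 c4@6 c2@11 c3@11, authorship 1.14.423.23
After op 6 (insert('r')): buffer="hpcrhycrhhrccrr" (len 15), cursors c1@4 c4@8 c2@15 c3@15, authorship 1.114.4423.2323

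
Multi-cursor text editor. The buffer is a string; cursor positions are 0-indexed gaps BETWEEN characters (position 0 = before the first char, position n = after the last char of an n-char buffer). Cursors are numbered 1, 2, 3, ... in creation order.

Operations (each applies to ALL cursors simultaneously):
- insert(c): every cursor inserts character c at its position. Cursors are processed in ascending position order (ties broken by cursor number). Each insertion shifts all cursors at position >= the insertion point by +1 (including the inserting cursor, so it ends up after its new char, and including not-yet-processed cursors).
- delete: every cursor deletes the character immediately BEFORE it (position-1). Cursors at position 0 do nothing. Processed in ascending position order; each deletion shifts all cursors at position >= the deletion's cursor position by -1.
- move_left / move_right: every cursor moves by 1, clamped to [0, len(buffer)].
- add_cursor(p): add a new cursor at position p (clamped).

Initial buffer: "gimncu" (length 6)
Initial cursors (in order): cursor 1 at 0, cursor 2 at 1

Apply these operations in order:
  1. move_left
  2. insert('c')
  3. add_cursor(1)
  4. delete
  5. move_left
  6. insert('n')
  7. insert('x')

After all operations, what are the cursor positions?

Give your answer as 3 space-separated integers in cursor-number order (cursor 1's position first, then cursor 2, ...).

Answer: 6 6 6

Derivation:
After op 1 (move_left): buffer="gimncu" (len 6), cursors c1@0 c2@0, authorship ......
After op 2 (insert('c')): buffer="ccgimncu" (len 8), cursors c1@2 c2@2, authorship 12......
After op 3 (add_cursor(1)): buffer="ccgimncu" (len 8), cursors c3@1 c1@2 c2@2, authorship 12......
After op 4 (delete): buffer="gimncu" (len 6), cursors c1@0 c2@0 c3@0, authorship ......
After op 5 (move_left): buffer="gimncu" (len 6), cursors c1@0 c2@0 c3@0, authorship ......
After op 6 (insert('n')): buffer="nnngimncu" (len 9), cursors c1@3 c2@3 c3@3, authorship 123......
After op 7 (insert('x')): buffer="nnnxxxgimncu" (len 12), cursors c1@6 c2@6 c3@6, authorship 123123......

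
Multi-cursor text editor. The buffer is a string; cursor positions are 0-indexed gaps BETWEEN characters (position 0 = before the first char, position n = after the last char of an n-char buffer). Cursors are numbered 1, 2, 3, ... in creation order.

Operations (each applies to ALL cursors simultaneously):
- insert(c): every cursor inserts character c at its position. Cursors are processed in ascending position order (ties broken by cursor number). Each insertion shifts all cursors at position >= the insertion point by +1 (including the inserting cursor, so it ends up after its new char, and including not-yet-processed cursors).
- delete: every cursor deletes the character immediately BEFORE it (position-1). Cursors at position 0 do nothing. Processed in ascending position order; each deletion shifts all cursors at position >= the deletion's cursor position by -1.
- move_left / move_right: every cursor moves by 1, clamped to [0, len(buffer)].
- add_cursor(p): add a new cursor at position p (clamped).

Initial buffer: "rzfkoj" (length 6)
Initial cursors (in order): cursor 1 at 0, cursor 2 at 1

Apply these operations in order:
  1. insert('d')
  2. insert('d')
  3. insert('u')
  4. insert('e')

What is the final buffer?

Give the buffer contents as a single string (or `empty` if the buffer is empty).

Answer: dduerdduezfkoj

Derivation:
After op 1 (insert('d')): buffer="drdzfkoj" (len 8), cursors c1@1 c2@3, authorship 1.2.....
After op 2 (insert('d')): buffer="ddrddzfkoj" (len 10), cursors c1@2 c2@5, authorship 11.22.....
After op 3 (insert('u')): buffer="ddurdduzfkoj" (len 12), cursors c1@3 c2@7, authorship 111.222.....
After op 4 (insert('e')): buffer="dduerdduezfkoj" (len 14), cursors c1@4 c2@9, authorship 1111.2222.....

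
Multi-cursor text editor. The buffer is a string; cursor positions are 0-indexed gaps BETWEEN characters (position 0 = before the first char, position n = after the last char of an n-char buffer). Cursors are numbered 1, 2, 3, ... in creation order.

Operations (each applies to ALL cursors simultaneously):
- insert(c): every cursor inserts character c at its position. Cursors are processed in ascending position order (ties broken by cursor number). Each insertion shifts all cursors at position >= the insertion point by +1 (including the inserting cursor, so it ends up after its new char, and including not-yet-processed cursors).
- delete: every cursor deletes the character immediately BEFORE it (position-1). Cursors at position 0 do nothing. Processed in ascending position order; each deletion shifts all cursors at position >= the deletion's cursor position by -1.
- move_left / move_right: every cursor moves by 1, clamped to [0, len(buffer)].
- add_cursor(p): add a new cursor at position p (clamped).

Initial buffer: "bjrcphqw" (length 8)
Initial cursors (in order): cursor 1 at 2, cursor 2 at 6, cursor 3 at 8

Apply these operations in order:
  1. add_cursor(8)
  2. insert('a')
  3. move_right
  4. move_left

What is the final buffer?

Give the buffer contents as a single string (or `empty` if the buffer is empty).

After op 1 (add_cursor(8)): buffer="bjrcphqw" (len 8), cursors c1@2 c2@6 c3@8 c4@8, authorship ........
After op 2 (insert('a')): buffer="bjarcphaqwaa" (len 12), cursors c1@3 c2@8 c3@12 c4@12, authorship ..1....2..34
After op 3 (move_right): buffer="bjarcphaqwaa" (len 12), cursors c1@4 c2@9 c3@12 c4@12, authorship ..1....2..34
After op 4 (move_left): buffer="bjarcphaqwaa" (len 12), cursors c1@3 c2@8 c3@11 c4@11, authorship ..1....2..34

Answer: bjarcphaqwaa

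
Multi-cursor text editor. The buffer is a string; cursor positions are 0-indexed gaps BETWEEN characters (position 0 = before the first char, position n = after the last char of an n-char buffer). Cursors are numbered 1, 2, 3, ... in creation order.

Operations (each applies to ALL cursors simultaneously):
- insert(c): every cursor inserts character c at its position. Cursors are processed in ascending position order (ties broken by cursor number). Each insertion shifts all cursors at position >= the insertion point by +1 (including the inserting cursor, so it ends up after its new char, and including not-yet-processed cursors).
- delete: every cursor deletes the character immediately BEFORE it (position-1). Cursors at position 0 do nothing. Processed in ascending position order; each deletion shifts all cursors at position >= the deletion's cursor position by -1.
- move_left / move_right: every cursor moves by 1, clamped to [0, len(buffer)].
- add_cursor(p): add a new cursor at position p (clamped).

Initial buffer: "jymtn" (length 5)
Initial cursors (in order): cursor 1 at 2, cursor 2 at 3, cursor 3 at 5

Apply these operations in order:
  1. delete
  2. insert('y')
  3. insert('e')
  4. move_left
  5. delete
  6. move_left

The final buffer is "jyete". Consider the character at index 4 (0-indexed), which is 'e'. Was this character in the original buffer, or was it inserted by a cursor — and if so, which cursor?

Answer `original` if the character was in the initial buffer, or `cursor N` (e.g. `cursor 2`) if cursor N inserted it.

After op 1 (delete): buffer="jt" (len 2), cursors c1@1 c2@1 c3@2, authorship ..
After op 2 (insert('y')): buffer="jyyty" (len 5), cursors c1@3 c2@3 c3@5, authorship .12.3
After op 3 (insert('e')): buffer="jyyeetye" (len 8), cursors c1@5 c2@5 c3@8, authorship .1212.33
After op 4 (move_left): buffer="jyyeetye" (len 8), cursors c1@4 c2@4 c3@7, authorship .1212.33
After op 5 (delete): buffer="jyete" (len 5), cursors c1@2 c2@2 c3@4, authorship .12.3
After op 6 (move_left): buffer="jyete" (len 5), cursors c1@1 c2@1 c3@3, authorship .12.3
Authorship (.=original, N=cursor N): . 1 2 . 3
Index 4: author = 3

Answer: cursor 3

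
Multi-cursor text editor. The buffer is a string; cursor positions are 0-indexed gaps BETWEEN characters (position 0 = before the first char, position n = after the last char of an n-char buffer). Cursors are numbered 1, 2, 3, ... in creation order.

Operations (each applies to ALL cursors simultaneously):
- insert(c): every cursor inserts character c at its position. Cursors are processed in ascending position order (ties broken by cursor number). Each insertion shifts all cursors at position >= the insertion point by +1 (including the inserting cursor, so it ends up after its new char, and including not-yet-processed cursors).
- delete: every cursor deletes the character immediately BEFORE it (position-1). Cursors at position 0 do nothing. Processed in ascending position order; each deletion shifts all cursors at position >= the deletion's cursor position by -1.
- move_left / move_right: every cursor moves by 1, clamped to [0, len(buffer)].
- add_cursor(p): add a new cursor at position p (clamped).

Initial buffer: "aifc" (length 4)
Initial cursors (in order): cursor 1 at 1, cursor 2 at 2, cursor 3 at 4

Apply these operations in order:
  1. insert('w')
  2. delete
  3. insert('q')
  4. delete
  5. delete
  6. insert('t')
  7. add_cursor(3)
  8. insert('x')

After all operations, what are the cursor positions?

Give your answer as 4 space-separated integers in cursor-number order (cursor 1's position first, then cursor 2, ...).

Answer: 4 4 8 6

Derivation:
After op 1 (insert('w')): buffer="awiwfcw" (len 7), cursors c1@2 c2@4 c3@7, authorship .1.2..3
After op 2 (delete): buffer="aifc" (len 4), cursors c1@1 c2@2 c3@4, authorship ....
After op 3 (insert('q')): buffer="aqiqfcq" (len 7), cursors c1@2 c2@4 c3@7, authorship .1.2..3
After op 4 (delete): buffer="aifc" (len 4), cursors c1@1 c2@2 c3@4, authorship ....
After op 5 (delete): buffer="f" (len 1), cursors c1@0 c2@0 c3@1, authorship .
After op 6 (insert('t')): buffer="ttft" (len 4), cursors c1@2 c2@2 c3@4, authorship 12.3
After op 7 (add_cursor(3)): buffer="ttft" (len 4), cursors c1@2 c2@2 c4@3 c3@4, authorship 12.3
After op 8 (insert('x')): buffer="ttxxfxtx" (len 8), cursors c1@4 c2@4 c4@6 c3@8, authorship 1212.433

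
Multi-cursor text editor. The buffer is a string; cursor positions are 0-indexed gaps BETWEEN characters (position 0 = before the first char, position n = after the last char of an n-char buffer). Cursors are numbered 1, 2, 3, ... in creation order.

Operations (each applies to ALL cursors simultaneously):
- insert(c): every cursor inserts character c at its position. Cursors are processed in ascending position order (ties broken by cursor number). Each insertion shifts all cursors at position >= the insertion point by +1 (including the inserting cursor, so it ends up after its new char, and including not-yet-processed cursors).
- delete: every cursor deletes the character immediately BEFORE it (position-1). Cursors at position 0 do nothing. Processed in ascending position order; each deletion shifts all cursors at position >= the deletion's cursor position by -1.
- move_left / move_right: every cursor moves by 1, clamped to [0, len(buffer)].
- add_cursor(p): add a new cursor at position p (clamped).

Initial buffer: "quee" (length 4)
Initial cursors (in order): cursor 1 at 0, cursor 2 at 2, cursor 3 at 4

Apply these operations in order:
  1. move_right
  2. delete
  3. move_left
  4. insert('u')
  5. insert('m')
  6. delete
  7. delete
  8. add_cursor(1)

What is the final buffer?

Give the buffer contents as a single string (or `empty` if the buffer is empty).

After op 1 (move_right): buffer="quee" (len 4), cursors c1@1 c2@3 c3@4, authorship ....
After op 2 (delete): buffer="u" (len 1), cursors c1@0 c2@1 c3@1, authorship .
After op 3 (move_left): buffer="u" (len 1), cursors c1@0 c2@0 c3@0, authorship .
After op 4 (insert('u')): buffer="uuuu" (len 4), cursors c1@3 c2@3 c3@3, authorship 123.
After op 5 (insert('m')): buffer="uuummmu" (len 7), cursors c1@6 c2@6 c3@6, authorship 123123.
After op 6 (delete): buffer="uuuu" (len 4), cursors c1@3 c2@3 c3@3, authorship 123.
After op 7 (delete): buffer="u" (len 1), cursors c1@0 c2@0 c3@0, authorship .
After op 8 (add_cursor(1)): buffer="u" (len 1), cursors c1@0 c2@0 c3@0 c4@1, authorship .

Answer: u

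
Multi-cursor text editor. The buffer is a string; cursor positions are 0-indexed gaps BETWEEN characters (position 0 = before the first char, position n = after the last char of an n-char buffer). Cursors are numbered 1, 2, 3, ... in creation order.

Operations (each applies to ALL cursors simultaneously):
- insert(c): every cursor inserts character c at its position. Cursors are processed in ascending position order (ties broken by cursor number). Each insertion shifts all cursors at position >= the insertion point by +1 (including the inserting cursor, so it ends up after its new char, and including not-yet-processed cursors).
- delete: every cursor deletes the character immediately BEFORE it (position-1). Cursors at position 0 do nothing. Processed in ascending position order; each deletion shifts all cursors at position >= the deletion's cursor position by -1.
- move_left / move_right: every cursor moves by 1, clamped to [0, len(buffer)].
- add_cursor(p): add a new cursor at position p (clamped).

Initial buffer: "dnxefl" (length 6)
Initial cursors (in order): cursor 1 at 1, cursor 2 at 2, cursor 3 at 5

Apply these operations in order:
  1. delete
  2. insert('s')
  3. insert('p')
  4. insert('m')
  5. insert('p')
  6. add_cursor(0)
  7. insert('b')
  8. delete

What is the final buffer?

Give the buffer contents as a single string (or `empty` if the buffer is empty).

After op 1 (delete): buffer="xel" (len 3), cursors c1@0 c2@0 c3@2, authorship ...
After op 2 (insert('s')): buffer="ssxesl" (len 6), cursors c1@2 c2@2 c3@5, authorship 12..3.
After op 3 (insert('p')): buffer="ssppxespl" (len 9), cursors c1@4 c2@4 c3@8, authorship 1212..33.
After op 4 (insert('m')): buffer="ssppmmxespml" (len 12), cursors c1@6 c2@6 c3@11, authorship 121212..333.
After op 5 (insert('p')): buffer="ssppmmppxespmpl" (len 15), cursors c1@8 c2@8 c3@14, authorship 12121212..3333.
After op 6 (add_cursor(0)): buffer="ssppmmppxespmpl" (len 15), cursors c4@0 c1@8 c2@8 c3@14, authorship 12121212..3333.
After op 7 (insert('b')): buffer="bssppmmppbbxespmpbl" (len 19), cursors c4@1 c1@11 c2@11 c3@18, authorship 41212121212..33333.
After op 8 (delete): buffer="ssppmmppxespmpl" (len 15), cursors c4@0 c1@8 c2@8 c3@14, authorship 12121212..3333.

Answer: ssppmmppxespmpl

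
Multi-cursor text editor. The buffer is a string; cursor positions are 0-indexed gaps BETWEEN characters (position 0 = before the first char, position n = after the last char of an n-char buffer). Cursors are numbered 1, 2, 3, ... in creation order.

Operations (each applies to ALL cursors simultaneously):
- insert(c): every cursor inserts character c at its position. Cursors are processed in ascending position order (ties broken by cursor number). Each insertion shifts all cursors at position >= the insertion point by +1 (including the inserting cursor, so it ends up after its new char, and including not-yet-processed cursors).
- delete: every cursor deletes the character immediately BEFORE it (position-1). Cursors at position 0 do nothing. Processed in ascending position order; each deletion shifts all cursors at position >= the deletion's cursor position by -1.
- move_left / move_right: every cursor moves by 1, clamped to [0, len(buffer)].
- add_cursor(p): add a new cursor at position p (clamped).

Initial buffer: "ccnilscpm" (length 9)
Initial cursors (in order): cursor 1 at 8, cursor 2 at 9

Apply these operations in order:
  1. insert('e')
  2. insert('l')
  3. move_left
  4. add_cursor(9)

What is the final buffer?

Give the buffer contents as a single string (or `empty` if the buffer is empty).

Answer: ccnilscpelmel

Derivation:
After op 1 (insert('e')): buffer="ccnilscpeme" (len 11), cursors c1@9 c2@11, authorship ........1.2
After op 2 (insert('l')): buffer="ccnilscpelmel" (len 13), cursors c1@10 c2@13, authorship ........11.22
After op 3 (move_left): buffer="ccnilscpelmel" (len 13), cursors c1@9 c2@12, authorship ........11.22
After op 4 (add_cursor(9)): buffer="ccnilscpelmel" (len 13), cursors c1@9 c3@9 c2@12, authorship ........11.22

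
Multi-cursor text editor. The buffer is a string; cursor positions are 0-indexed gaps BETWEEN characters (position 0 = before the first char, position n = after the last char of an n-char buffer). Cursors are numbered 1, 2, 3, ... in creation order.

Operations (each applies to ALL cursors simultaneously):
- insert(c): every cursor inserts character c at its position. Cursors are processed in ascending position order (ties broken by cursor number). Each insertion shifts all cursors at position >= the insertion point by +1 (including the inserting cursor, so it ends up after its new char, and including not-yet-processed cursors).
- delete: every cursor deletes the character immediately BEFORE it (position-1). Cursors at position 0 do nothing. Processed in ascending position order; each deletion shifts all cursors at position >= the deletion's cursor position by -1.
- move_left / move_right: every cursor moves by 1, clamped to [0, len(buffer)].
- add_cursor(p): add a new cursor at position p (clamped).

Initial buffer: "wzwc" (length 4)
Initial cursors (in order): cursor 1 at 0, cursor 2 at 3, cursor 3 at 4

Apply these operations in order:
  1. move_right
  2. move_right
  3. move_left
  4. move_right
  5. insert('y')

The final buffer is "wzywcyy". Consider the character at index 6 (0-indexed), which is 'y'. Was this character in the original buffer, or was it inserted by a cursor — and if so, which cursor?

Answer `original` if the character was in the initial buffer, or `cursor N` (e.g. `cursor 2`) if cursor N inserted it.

Answer: cursor 3

Derivation:
After op 1 (move_right): buffer="wzwc" (len 4), cursors c1@1 c2@4 c3@4, authorship ....
After op 2 (move_right): buffer="wzwc" (len 4), cursors c1@2 c2@4 c3@4, authorship ....
After op 3 (move_left): buffer="wzwc" (len 4), cursors c1@1 c2@3 c3@3, authorship ....
After op 4 (move_right): buffer="wzwc" (len 4), cursors c1@2 c2@4 c3@4, authorship ....
After op 5 (insert('y')): buffer="wzywcyy" (len 7), cursors c1@3 c2@7 c3@7, authorship ..1..23
Authorship (.=original, N=cursor N): . . 1 . . 2 3
Index 6: author = 3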